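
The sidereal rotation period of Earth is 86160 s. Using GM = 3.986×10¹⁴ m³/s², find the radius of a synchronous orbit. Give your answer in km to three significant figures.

r_sync ≈ 42200 km

A synchronous orbit has period T, so by Kepler's third law a = (μT²/4π²)^(1/3).
μT²/4π² = 3.986×10¹⁴ × (8.616×10⁴)² / 39.48 = 7.495×10²² m³.
a = 4.216×10⁷ m = 42163 km.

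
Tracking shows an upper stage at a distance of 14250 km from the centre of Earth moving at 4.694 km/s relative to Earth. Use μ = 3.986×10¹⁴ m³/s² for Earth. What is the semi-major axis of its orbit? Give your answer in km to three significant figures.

r = 1.425×10⁷ m.
Vis-viva rearranged: 1/a = 2/r − v²/μ = 1.404×10⁻⁷ − 5.528×10⁻⁸ = 8.507×10⁻⁸ m⁻¹.
a = 1.175×10⁷ m = 11755 km.

a ≈ 11800 km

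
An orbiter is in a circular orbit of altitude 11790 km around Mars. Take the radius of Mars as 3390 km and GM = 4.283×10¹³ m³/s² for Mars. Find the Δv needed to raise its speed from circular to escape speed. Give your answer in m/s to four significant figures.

Δv ≈ 695.8 m/s

r = 3390 + 11790 = 15180 km = 1.5180×10⁷ m.
Circular speed v_c = √(μ/r) = 1680 m/s.
Escape speed v_esc = √(2μ/r) = √2 × v_c = 2375 m/s.
Δv = v_esc − v_c = 695.8 m/s.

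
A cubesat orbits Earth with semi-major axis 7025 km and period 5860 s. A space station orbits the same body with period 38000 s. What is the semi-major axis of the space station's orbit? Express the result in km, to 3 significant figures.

Kepler's third law: a³ ∝ T², so a₂ = a₁ (T₂/T₁)^(2/3).
T₂/T₁ = 6.485, (T₂/T₁)^(2/3) = 3.477.
a₂ = 7025 × 3.477 = 24430 km.

a₂ ≈ 24400 km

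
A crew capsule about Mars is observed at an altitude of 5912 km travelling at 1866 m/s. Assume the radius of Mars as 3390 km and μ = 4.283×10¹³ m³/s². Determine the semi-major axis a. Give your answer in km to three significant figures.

a ≈ 7480 km

r = 3390 + 5912 = 9302.0 km = 9.302×10⁶ m.
Specific orbital energy ε = v²/2 − μ/r = (1866)²/2 − 4.283×10¹³/9.302×10⁶ = -2.863×10⁶ J/kg.
Since ε = −μ/(2a), a = −μ/(2ε) = 7.479×10⁶ m = 7478.8 km.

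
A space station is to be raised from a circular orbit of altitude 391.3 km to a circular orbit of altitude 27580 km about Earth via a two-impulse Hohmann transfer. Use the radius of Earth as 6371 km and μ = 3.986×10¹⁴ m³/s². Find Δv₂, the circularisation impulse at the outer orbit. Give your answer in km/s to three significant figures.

r₁ = 6371 + 391.3 = 6762.3 km = 6.7623×10⁶ m.
r₂ = 6371 + 27580 = 33951 km = 3.3951×10⁷ m.
Transfer ellipse a_t = (r₁ + r₂)/2 = 2.036×10⁷ m.
At r₁: circular v_c1 = √(μ/r₁) = 7678 m/s; transfer-perigee v_p = √[μ(2/r₁ − 1/a_t)] = 9915 m/s.
At r₂: circular v_c2 = √(μ/r₂) = 3426 m/s; transfer-apogee v_a = √[μ(2/r₂ − 1/a_t)] = 1975 m/s.
Δv₂ = v_c2 − v_a = 1452 m/s.
= 1.452 km/s.

Δv ≈ 1.45 km/s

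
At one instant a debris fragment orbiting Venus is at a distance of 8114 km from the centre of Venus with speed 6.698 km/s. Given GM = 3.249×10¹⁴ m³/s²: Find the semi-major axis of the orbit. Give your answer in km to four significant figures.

a ≈ 9225 km

r = 8.114×10⁶ m.
Vis-viva rearranged: 1/a = 2/r − v²/μ = 2.465×10⁻⁷ − 1.381×10⁻⁷ = 1.084×10⁻⁷ m⁻¹.
a = 9.225×10⁶ m = 9224.7 km.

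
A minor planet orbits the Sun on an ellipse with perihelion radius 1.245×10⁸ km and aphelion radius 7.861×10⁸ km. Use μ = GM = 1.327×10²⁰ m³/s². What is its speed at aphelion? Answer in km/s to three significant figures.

Semi-major axis a = (r_p + r_a)/2 = 4.5530×10⁸ km = 4.553×10¹¹ m.
Vis-viva: v² = μ(2/r − 1/a) = 1.327×10²⁰ × (2.544×10⁻¹² − 2.196×10⁻¹²) = 4.616×10⁷ m²/s².
v = 6794 m/s = 6.794 km/s.

v ≈ 6.79 km/s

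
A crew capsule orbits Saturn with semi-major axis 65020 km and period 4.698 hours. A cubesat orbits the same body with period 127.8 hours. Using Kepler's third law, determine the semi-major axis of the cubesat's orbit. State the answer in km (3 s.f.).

a₂ ≈ 5.88×10⁵ km

Kepler's third law: a³ ∝ T², so a₂ = a₁ (T₂/T₁)^(2/3).
T₂/T₁ = 27.20, (T₂/T₁)^(2/3) = 9.045.
a₂ = 65020 × 9.045 = 5.881×10⁵ km.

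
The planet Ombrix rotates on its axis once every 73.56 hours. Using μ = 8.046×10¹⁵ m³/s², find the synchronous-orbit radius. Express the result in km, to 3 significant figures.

r_sync ≈ 2.43×10⁵ km

T = 73.56 hours = 2.648×10⁵ s.
A synchronous orbit has period T, so by Kepler's third law a = (μT²/4π²)^(1/3).
μT²/4π² = 8.046×10¹⁵ × (2.648×10⁵)² / 39.48 = 1.429×10²⁵ m³.
a = 2.427×10⁸ m = 2.4268×10⁵ km.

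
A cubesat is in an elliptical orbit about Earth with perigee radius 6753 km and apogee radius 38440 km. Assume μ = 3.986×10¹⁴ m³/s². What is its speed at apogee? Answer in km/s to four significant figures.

Semi-major axis a = (r_p + r_a)/2 = 22596 km = 2.260×10⁷ m.
Vis-viva: v² = μ(2/r − 1/a) = 3.986×10¹⁴ × (5.203×10⁻⁸ − 4.425×10⁻⁸) = 3.099×10⁶ m²/s².
v = 1760 m/s = 1.760 km/s.

v ≈ 1.760 km/s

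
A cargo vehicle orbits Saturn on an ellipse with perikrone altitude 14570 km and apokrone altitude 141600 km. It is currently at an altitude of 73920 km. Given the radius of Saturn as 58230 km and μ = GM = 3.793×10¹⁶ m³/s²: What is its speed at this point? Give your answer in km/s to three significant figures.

r_p = 58230 + 14570 = 72800 km = 7.2800×10⁷ m.
r_a = 58230 + 141600 = 199830 km = 1.9983×10⁸ m.
r = 58230 + 73920 = 1.3215×10⁵ km = 1.322×10⁸ m.
Semi-major axis a = (r_p + r_a)/2 = 1.3632×10⁵ km = 1.363×10⁸ m.
Vis-viva: v² = μ(2/r − 1/a) = 3.793×10¹⁶ × (1.513×10⁻⁸ − 7.336×10⁻⁹) = 2.958×10⁸ m²/s².
v = 17200 m/s = 17.20 km/s.

v ≈ 17.2 km/s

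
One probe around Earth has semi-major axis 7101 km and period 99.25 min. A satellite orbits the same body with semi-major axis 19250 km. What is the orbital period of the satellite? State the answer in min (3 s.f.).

T₂ ≈ 443 min

Kepler's third law: T² ∝ a³, so T₂ = T₁ (a₂/a₁)^(3/2).
a₂/a₁ = 2.711, (a₂/a₁)^(3/2) = 4.463.
T₂ = 99.25 × 4.463 = 443.0 min.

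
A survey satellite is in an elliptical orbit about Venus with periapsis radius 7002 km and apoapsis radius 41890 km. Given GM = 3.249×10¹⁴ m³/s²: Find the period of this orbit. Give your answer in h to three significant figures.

Semi-major axis a = (r_p + r_a)/2 = (7002.0 + 41890)/2 = 24446 km = 2.445×10⁷ m.
By Kepler's third law T = 2π√(a³/μ) = 2π × 6.706×10³ = 4.213×10⁴ s.
= 11.70 h.

T ≈ 11.7 h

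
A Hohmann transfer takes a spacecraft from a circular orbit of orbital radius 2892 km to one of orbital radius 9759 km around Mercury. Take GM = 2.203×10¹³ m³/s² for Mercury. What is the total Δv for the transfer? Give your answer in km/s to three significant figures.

r₁ = 2892 km = 2.892×10⁶ m.
r₂ = 9759 km = 9.759×10⁶ m.
Transfer ellipse a_t = (r₁ + r₂)/2 = 6.326×10⁶ m.
At r₁: circular v_c1 = √(μ/r₁) = 2760 m/s; transfer-periherm v_p = √[μ(2/r₁ − 1/a_t)] = 3428 m/s.
Δv₁ = v_p − v_c1 = 668.2 m/s.
At r₂: circular v_c2 = √(μ/r₂) = 1502 m/s; transfer-apoherm v_a = √[μ(2/r₂ − 1/a_t)] = 1016 m/s.
Δv₂ = v_c2 − v_a = 486.6 m/s.
Total Δv = Δv₁ + Δv₂ = 1155 m/s = 1.155 km/s.

Δv_total ≈ 1.15 km/s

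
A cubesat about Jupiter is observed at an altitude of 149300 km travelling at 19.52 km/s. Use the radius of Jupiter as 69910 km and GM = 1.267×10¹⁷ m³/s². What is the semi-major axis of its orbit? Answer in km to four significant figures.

a ≈ 1.635×10⁵ km

r = 69910 + 149300 = 2.1921×10⁵ km = 2.192×10⁸ m.
Vis-viva rearranged: 1/a = 2/r − v²/μ = 9.124×10⁻⁹ − 3.007×10⁻⁹ = 6.116×10⁻⁹ m⁻¹.
a = 1.635×10⁸ m = 1.6350×10⁵ km.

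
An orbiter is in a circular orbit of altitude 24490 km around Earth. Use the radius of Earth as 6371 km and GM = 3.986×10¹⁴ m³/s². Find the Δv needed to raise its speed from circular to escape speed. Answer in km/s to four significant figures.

Δv ≈ 1.489 km/s

r = 6371 + 24490 = 30861 km = 3.0861×10⁷ m.
Circular speed v_c = √(μ/r) = 3594 m/s.
Escape speed v_esc = √(2μ/r) = √2 × v_c = 5083 m/s.
Δv = v_esc − v_c = 1489 m/s = 1.489 km/s.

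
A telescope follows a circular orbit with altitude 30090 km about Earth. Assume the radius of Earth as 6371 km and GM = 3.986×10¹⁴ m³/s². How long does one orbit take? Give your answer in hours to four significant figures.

r = 6371 + 30090 = 36461 km = 3.6461×10⁷ m.
Kepler's third law: T = 2π√(r³/μ) = 2π√((3.646×10⁷)³ / 3.986×10¹⁴).
r³/μ = 1.216×10⁸ s², so T = 2π × 1.103×10⁴ = 6.929×10⁴ s.
Converting: 6.929×10⁴ s ÷ 3600 = 19.25 hours.

T ≈ 19.25 hours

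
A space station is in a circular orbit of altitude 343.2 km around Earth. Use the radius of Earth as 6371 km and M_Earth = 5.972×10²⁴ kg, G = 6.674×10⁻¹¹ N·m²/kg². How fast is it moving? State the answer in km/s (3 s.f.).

v ≈ 7.70 km/s

μ = GM = 6.674×10⁻¹¹ × 5.972×10²⁴ = 3.986×10¹⁴ m³/s².
r = 6371 + 343.2 = 6714.2 km = 6.7142×10⁶ m.
For a circular orbit v = √(μ/r) = √(3.986×10¹⁴ / 6.714×10⁶) = √(5.936×10⁷) = 7705 m/s.
That is 7.705 km/s.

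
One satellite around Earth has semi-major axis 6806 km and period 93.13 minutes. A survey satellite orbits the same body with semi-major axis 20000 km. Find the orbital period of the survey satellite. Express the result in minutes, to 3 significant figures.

Kepler's third law: T² ∝ a³, so T₂ = T₁ (a₂/a₁)^(3/2).
a₂/a₁ = 2.939, (a₂/a₁)^(3/2) = 5.037.
T₂ = 93.13 × 5.037 = 469.1 minutes.

T₂ ≈ 469 minutes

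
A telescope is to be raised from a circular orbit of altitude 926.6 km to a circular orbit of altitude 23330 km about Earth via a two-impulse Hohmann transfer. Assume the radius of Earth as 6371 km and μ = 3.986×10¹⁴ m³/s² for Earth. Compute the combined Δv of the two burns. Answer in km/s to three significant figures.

r₁ = 6371 + 926.6 = 7297.6 km = 7.2976×10⁶ m.
r₂ = 6371 + 23330 = 29701 km = 2.9701×10⁷ m.
Transfer ellipse a_t = (r₁ + r₂)/2 = 1.850×10⁷ m.
At r₁: circular v_c1 = √(μ/r₁) = 7391 m/s; transfer-perigee v_p = √[μ(2/r₁ − 1/a_t)] = 9365 m/s.
Δv₁ = v_p − v_c1 = 1974 m/s.
At r₂: circular v_c2 = √(μ/r₂) = 3663 m/s; transfer-apogee v_a = √[μ(2/r₂ − 1/a_t)] = 2301 m/s.
Δv₂ = v_c2 − v_a = 1363 m/s.
Total Δv = Δv₁ + Δv₂ = 3336 m/s = 3.336 km/s.

Δv_total ≈ 3.34 km/s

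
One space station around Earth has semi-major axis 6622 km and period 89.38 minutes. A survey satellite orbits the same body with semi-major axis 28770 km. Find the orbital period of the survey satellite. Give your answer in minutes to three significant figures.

T₂ ≈ 809 minutes

Kepler's third law: T² ∝ a³, so T₂ = T₁ (a₂/a₁)^(3/2).
a₂/a₁ = 4.345, (a₂/a₁)^(3/2) = 9.056.
T₂ = 89.38 × 9.056 = 809.4 minutes.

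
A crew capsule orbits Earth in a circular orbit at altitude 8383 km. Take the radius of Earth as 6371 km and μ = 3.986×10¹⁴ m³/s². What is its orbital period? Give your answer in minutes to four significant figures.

r = 6371 + 8383 = 14754 km = 1.4754×10⁷ m.
Kepler's third law: T = 2π√(r³/μ) = 2π√((1.475×10⁷)³ / 3.986×10¹⁴).
r³/μ = 8.057×10⁶ s², so T = 2π × 2.839×10³ = 1.784×10⁴ s.
Converting: 1.784×10⁴ s ÷ 60.00 = 297.3 minutes.

T ≈ 297.3 minutes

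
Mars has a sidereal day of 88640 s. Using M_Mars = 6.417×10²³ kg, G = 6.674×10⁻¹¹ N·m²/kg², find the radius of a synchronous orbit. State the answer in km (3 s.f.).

μ = GM = 6.674×10⁻¹¹ × 6.417×10²³ = 4.283×10¹³ m³/s².
A synchronous orbit has period T, so by Kepler's third law a = (μT²/4π²)^(1/3).
μT²/4π² = 4.283×10¹³ × (8.864×10⁴)² / 39.48 = 8.524×10²¹ m³.
a = 2.043×10⁷ m = 20427 km.

r_sync ≈ 20400 km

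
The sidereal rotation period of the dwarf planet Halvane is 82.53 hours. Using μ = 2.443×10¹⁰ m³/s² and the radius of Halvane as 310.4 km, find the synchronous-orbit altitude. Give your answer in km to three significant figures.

h_sync ≈ 3480 km

T = 82.53 hours = 2.971×10⁵ s.
A synchronous orbit has period T, so by Kepler's third law a = (μT²/4π²)^(1/3).
μT²/4π² = 2.443×10¹⁰ × (2.971×10⁵)² / 39.48 = 5.463×10¹⁹ m³.
a = 3.794×10⁶ m = 3794.3 km.
Altitude h = a − R = 3794.3 − 310.4 = 3483.9 km.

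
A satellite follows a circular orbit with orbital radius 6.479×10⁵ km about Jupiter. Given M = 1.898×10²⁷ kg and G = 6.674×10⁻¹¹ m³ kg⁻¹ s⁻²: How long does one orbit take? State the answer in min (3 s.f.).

T ≈ 4850 min

μ = GM = 6.674×10⁻¹¹ × 1.898×10²⁷ = 1.267×10¹⁷ m³/s².
r = 6.479×10⁵ km = 6.479×10⁸ m.
Kepler's third law: T = 2π√(r³/μ) = 2π√((6.479×10⁸)³ / 1.267×10¹⁷).
r³/μ = 2.147×10⁹ s², so T = 2π × 4.634×10⁴ = 2.911×10⁵ s.
Converting: 2.911×10⁵ s ÷ 60.00 = 4852 min.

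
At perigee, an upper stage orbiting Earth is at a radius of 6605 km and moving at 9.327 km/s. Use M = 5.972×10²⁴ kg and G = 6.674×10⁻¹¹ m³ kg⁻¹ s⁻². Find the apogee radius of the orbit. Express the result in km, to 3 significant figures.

apogee radius ≈ 17100 km

μ = GM = 6.674×10⁻¹¹ × 5.972×10²⁴ = 3.986×10¹⁴ m³/s².
r_p = 6.605×10⁶ m.
Specific energy ε = v²/2 − μ/r = -1.685×10⁷ J/kg, so a = −μ/(2ε) = 1.183×10⁷ m.
The apsides satisfy r_p + r_a = 2a, so the apogee radius is 2a − r_p = 1.705×10⁷ m = 17053 km.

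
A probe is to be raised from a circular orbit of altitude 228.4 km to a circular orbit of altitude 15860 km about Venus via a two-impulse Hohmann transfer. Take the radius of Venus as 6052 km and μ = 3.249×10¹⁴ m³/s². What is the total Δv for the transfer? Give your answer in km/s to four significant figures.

r₁ = 6052 + 228.4 = 6280.4 km = 6.2804×10⁶ m.
r₂ = 6052 + 15860 = 21912 km = 2.1912×10⁷ m.
Transfer ellipse a_t = (r₁ + r₂)/2 = 1.410×10⁷ m.
At r₁: circular v_c1 = √(μ/r₁) = 7193 m/s; transfer-periapsis v_p = √[μ(2/r₁ − 1/a_t)] = 8967 m/s.
Δv₁ = v_p − v_c1 = 1775 m/s.
At r₂: circular v_c2 = √(μ/r₂) = 3851 m/s; transfer-apoapsis v_a = √[μ(2/r₂ − 1/a_t)] = 2570 m/s.
Δv₂ = v_c2 − v_a = 1280 m/s.
Total Δv = Δv₁ + Δv₂ = 3055 m/s = 3.055 km/s.

Δv_total ≈ 3.055 km/s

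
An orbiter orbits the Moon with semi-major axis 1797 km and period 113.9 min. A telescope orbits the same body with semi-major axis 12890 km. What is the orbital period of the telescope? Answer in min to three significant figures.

Kepler's third law: T² ∝ a³, so T₂ = T₁ (a₂/a₁)^(3/2).
a₂/a₁ = 7.173, (a₂/a₁)^(3/2) = 19.21.
T₂ = 113.9 × 19.21 = 2188 min.

T₂ ≈ 2190 min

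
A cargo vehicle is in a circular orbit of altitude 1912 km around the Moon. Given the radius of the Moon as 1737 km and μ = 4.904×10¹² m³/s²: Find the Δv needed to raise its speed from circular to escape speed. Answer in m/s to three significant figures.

Δv ≈ 480 m/s

r = 1737 + 1912 = 3649.0 km = 3.6490×10⁶ m.
Circular speed v_c = √(μ/r) = 1159 m/s.
Escape speed v_esc = √(2μ/r) = √2 × v_c = 1639 m/s.
Δv = v_esc − v_c = 480.2 m/s.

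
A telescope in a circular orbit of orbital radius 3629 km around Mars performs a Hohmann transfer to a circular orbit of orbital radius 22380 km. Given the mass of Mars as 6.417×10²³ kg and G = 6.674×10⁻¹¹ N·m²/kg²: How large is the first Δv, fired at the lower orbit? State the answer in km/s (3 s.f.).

Δv ≈ 1.07 km/s

μ = GM = 6.674×10⁻¹¹ × 6.417×10²³ = 4.283×10¹³ m³/s².
r₁ = 3629 km = 3.629×10⁶ m.
r₂ = 22380 km = 2.238×10⁷ m.
Transfer ellipse a_t = (r₁ + r₂)/2 = 1.300×10⁷ m.
At r₁: circular v_c1 = √(μ/r₁) = 3435 m/s; transfer-periapsis v_p = √[μ(2/r₁ − 1/a_t)] = 4507 m/s.
Δv₁ = v_p − v_c1 = 1071 m/s.
= 1.071 km/s.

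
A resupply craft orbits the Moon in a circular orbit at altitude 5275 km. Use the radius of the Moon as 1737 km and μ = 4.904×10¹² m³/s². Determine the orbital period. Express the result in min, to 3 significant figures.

r = 1737 + 5275 = 7012.0 km = 7.0120×10⁶ m.
Kepler's third law: T = 2π√(r³/μ) = 2π√((7.012×10⁶)³ / 4.904×10¹²).
r³/μ = 7.030×10⁷ s², so T = 2π × 8.385×10³ = 5.268×10⁴ s.
Converting: 5.268×10⁴ s ÷ 60.00 = 878.0 min.

T ≈ 878 min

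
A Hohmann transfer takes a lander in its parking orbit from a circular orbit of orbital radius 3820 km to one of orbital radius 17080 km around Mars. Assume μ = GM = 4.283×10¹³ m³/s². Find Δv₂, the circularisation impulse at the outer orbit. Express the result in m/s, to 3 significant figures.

r₁ = 3820 km = 3.820×10⁶ m.
r₂ = 17080 km = 1.708×10⁷ m.
Transfer ellipse a_t = (r₁ + r₂)/2 = 1.045×10⁷ m.
At r₁: circular v_c1 = √(μ/r₁) = 3348 m/s; transfer-periapsis v_p = √[μ(2/r₁ − 1/a_t)] = 4281 m/s.
At r₂: circular v_c2 = √(μ/r₂) = 1584 m/s; transfer-apoapsis v_a = √[μ(2/r₂ − 1/a_t)] = 957.4 m/s.
Δv₂ = v_c2 − v_a = 626.1 m/s.

Δv ≈ 626 m/s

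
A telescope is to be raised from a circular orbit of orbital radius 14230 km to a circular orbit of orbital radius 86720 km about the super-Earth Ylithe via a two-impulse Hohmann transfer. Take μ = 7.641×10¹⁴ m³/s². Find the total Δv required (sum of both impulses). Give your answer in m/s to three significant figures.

r₁ = 14230 km = 1.423×10⁷ m.
r₂ = 86720 km = 8.672×10⁷ m.
Transfer ellipse a_t = (r₁ + r₂)/2 = 5.048×10⁷ m.
At r₁: circular v_c1 = √(μ/r₁) = 7328 m/s; transfer-periapsis v_p = √[μ(2/r₁ − 1/a_t)] = 9605 m/s.
Δv₁ = v_p − v_c1 = 2277 m/s.
At r₂: circular v_c2 = √(μ/r₂) = 2968 m/s; transfer-apoapsis v_a = √[μ(2/r₂ − 1/a_t)] = 1576 m/s.
Δv₂ = v_c2 − v_a = 1392 m/s.
Total Δv = Δv₁ + Δv₂ = 3669 m/s.

Δv_total ≈ 3670 m/s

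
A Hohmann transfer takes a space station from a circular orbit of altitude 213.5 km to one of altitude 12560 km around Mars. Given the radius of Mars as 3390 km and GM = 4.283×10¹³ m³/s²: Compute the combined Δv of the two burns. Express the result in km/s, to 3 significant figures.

Δv_total ≈ 1.60 km/s

r₁ = 3390 + 213.5 = 3603.5 km = 3.6035×10⁶ m.
r₂ = 3390 + 12560 = 15950 km = 1.5950×10⁷ m.
Transfer ellipse a_t = (r₁ + r₂)/2 = 9.777×10⁶ m.
At r₁: circular v_c1 = √(μ/r₁) = 3448 m/s; transfer-periapsis v_p = √[μ(2/r₁ − 1/a_t)] = 4403 m/s.
Δv₁ = v_p − v_c1 = 955.9 m/s.
At r₂: circular v_c2 = √(μ/r₂) = 1639 m/s; transfer-apoapsis v_a = √[μ(2/r₂ − 1/a_t)] = 994.9 m/s.
Δv₂ = v_c2 − v_a = 643.8 m/s.
Total Δv = Δv₁ + Δv₂ = 1600 m/s = 1.600 km/s.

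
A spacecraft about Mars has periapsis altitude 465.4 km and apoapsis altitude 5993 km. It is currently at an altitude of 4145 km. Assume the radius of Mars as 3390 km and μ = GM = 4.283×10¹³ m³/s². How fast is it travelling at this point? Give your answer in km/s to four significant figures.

v ≈ 2.213 km/s

r_p = 3390 + 465.4 = 3855.4 km = 3.8554×10⁶ m.
r_a = 3390 + 5993 = 9383.0 km = 9.3830×10⁶ m.
r = 3390 + 4145 = 7535.0 km = 7.535×10⁶ m.
Semi-major axis a = (r_p + r_a)/2 = 6619.2 km = 6.619×10⁶ m.
Vis-viva: v² = μ(2/r − 1/a) = 4.283×10¹³ × (2.654×10⁻⁷ − 1.511×10⁻⁷) = 4.898×10⁶ m²/s².
v = 2213 m/s = 2.213 km/s.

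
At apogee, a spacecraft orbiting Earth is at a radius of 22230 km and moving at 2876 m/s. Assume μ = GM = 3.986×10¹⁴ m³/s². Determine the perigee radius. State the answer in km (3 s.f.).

r_a = 2.223×10⁷ m.
Specific energy ε = v²/2 − μ/r = -1.380×10⁷ J/kg, so a = −μ/(2ε) = 1.445×10⁷ m.
The apsides satisfy r_p + r_a = 2a, so the perigee radius is 2a − r_a = 6.664×10⁶ m = 6664.5 km.

perigee radius ≈ 6660 km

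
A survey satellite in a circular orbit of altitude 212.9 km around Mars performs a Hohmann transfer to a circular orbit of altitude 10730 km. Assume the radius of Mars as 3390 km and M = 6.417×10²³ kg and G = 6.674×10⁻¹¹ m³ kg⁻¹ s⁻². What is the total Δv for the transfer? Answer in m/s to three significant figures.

Δv_total ≈ 1540 m/s

μ = GM = 6.674×10⁻¹¹ × 6.417×10²³ = 4.283×10¹³ m³/s².
r₁ = 3390 + 212.9 = 3602.9 km = 3.6029×10⁶ m.
r₂ = 3390 + 10730 = 14120 km = 1.4120×10⁷ m.
Transfer ellipse a_t = (r₁ + r₂)/2 = 8.861×10⁶ m.
At r₁: circular v_c1 = √(μ/r₁) = 3448 m/s; transfer-periapsis v_p = √[μ(2/r₁ − 1/a_t)] = 4352 m/s.
Δv₁ = v_p − v_c1 = 904.4 m/s.
At r₂: circular v_c2 = √(μ/r₂) = 1742 m/s; transfer-apoapsis v_a = √[μ(2/r₂ − 1/a_t)] = 1110 m/s.
Δv₂ = v_c2 − v_a = 631.1 m/s.
Total Δv = Δv₁ + Δv₂ = 1535 m/s.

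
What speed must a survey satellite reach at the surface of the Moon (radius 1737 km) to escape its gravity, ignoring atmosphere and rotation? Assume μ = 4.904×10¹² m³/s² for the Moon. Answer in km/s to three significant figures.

r = R = 1.737×10⁶ m.
Escape speed v_esc = √(2μ/r) = √(2 × 4.904×10¹² / 1.737×10⁶) = √(5.647×10⁶) = 2376 m/s.
= 2.376 km/s.

v_esc ≈ 2.38 km/s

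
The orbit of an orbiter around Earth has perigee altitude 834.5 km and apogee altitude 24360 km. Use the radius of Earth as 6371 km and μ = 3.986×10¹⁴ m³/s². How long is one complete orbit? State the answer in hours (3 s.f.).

r_p = 6371 + 834.5 = 7205.5 km = 7.2055×10⁶ m.
r_a = 6371 + 24360 = 30731 km = 3.0731×10⁷ m.
Semi-major axis a = (r_p + r_a)/2 = (7205.5 + 30731)/2 = 18968 km = 1.897×10⁷ m.
By Kepler's third law T = 2π√(a³/μ) = 2π × 4.138×10³ = 2.600×10⁴ s.
= 7.222 hours.

T ≈ 7.22 hours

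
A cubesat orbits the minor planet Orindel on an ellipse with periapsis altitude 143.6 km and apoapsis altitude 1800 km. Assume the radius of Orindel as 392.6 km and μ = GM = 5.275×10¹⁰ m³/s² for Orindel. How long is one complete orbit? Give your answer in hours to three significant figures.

T ≈ 12.1 hours

r_p = 392.6 + 143.6 = 536.20 km = 5.3620×10⁵ m.
r_a = 392.6 + 1800 = 2192.6 km = 2.1926×10⁶ m.
Semi-major axis a = (r_p + r_a)/2 = (536.20 + 2192.6)/2 = 1364.4 km = 1.364×10⁶ m.
By Kepler's third law T = 2π√(a³/μ) = 2π × 6.939×10³ = 4.360×10⁴ s.
= 12.11 hours.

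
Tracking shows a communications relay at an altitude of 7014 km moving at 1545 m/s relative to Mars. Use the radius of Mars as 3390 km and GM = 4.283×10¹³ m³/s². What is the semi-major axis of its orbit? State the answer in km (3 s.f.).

a ≈ 7330 km

r = 3390 + 7014 = 10404 km = 1.040×10⁷ m.
Specific orbital energy ε = v²/2 − μ/r = (1545)²/2 − 4.283×10¹³/1.040×10⁷ = -2.923×10⁶ J/kg.
Since ε = −μ/(2a), a = −μ/(2ε) = 7.326×10⁶ m = 7325.9 km.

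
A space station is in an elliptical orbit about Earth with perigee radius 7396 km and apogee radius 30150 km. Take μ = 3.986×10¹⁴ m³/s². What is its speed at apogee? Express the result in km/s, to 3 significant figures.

Semi-major axis a = (r_p + r_a)/2 = 18773 km = 1.877×10⁷ m.
Vis-viva: v² = μ(2/r − 1/a) = 3.986×10¹⁴ × (6.633×10⁻⁸ − 5.327×10⁻⁸) = 5.209×10⁶ m²/s².
v = 2282 m/s = 2.282 km/s.

v ≈ 2.28 km/s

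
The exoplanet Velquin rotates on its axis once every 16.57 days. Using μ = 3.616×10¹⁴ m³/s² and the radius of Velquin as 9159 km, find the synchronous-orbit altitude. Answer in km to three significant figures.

T = 16.57 days = 1.432×10⁶ s.
A synchronous orbit has period T, so by Kepler's third law a = (μT²/4π²)^(1/3).
μT²/4π² = 3.616×10¹⁴ × (1.432×10⁶)² / 39.48 = 1.877×10²⁵ m³.
a = 2.658×10⁸ m = 2.6577×10⁵ km.
Altitude h = a − R = 2.6577×10⁵ − 9159 = 2.5662×10⁵ km.

h_sync ≈ 2.57×10⁵ km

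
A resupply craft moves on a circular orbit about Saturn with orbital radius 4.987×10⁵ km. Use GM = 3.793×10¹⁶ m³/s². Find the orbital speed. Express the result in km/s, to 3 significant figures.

r = 4.987×10⁵ km = 4.987×10⁸ m.
For a circular orbit v = √(μ/r) = √(3.793×10¹⁶ / 4.987×10⁸) = √(7.606×10⁷) = 8721 m/s.
That is 8.721 km/s.

v ≈ 8.72 km/s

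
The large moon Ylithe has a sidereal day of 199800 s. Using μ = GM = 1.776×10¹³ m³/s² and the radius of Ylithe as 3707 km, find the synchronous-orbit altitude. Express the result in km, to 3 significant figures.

h_sync ≈ 22500 km

A synchronous orbit has period T, so by Kepler's third law a = (μT²/4π²)^(1/3).
μT²/4π² = 1.776×10¹³ × (1.998×10⁵)² / 39.48 = 1.796×10²² m³.
a = 2.619×10⁷ m = 26187 km.
Altitude h = a − R = 26187 − 3707 = 22480 km.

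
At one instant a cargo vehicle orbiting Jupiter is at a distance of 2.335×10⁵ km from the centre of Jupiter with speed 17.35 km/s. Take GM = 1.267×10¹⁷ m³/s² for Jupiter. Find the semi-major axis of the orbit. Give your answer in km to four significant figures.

a ≈ 1.616×10⁵ km

r = 2.335×10⁸ m.
Vis-viva rearranged: 1/a = 2/r − v²/μ = 8.565×10⁻⁹ − 2.376×10⁻⁹ = 6.189×10⁻⁹ m⁻¹.
a = 1.616×10⁸ m = 1.6157×10⁵ km.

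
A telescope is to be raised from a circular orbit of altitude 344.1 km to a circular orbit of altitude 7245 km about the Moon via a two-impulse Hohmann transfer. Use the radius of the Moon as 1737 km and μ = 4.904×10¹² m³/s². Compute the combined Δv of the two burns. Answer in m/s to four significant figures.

Δv_total ≈ 706.7 m/s

r₁ = 1737 + 344.1 = 2081.1 km = 2.0811×10⁶ m.
r₂ = 1737 + 7245 = 8982.0 km = 8.9820×10⁶ m.
Transfer ellipse a_t = (r₁ + r₂)/2 = 5.532×10⁶ m.
At r₁: circular v_c1 = √(μ/r₁) = 1535 m/s; transfer-perilune v_p = √[μ(2/r₁ − 1/a_t)] = 1956 m/s.
Δv₁ = v_p − v_c1 = 421.0 m/s.
At r₂: circular v_c2 = √(μ/r₂) = 738.9 m/s; transfer-apolune v_a = √[μ(2/r₂ − 1/a_t)] = 453.2 m/s.
Δv₂ = v_c2 − v_a = 285.7 m/s.
Total Δv = Δv₁ + Δv₂ = 706.7 m/s.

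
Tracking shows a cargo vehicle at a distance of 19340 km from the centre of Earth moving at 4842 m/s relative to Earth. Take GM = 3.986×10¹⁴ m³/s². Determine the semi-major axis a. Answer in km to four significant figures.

a ≈ 22420 km

r = 1.934×10⁷ m.
Vis-viva rearranged: 1/a = 2/r − v²/μ = 1.034×10⁻⁷ − 5.882×10⁻⁸ = 4.459×10⁻⁸ m⁻¹.
a = 2.242×10⁷ m = 22424 km.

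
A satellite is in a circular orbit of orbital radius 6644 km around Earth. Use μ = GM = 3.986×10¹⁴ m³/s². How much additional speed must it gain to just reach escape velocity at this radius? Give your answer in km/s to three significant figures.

r = 6644 km = 6.644×10⁶ m.
Circular speed v_c = √(μ/r) = 7746 m/s.
Escape speed v_esc = √(2μ/r) = √2 × v_c = 10950 m/s.
Δv = v_esc − v_c = 3208 m/s = 3.208 km/s.

Δv ≈ 3.21 km/s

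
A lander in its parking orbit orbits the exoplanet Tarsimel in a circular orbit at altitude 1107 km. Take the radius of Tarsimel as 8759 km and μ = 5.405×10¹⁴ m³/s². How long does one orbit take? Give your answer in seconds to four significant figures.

T ≈ 8375 seconds

r = 8759 + 1107 = 9866.0 km = 9.8660×10⁶ m.
Kepler's third law: T = 2π√(r³/μ) = 2π√((9.866×10⁶)³ / 5.405×10¹⁴).
r³/μ = 1.777×10⁶ s², so T = 2π × 1.333×10³ = 8.375×10³ s.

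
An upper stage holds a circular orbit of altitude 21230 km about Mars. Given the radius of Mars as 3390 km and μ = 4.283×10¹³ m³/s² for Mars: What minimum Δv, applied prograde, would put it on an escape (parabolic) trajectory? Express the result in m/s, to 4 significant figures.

Δv ≈ 546.3 m/s

r = 3390 + 21230 = 24620 km = 2.4620×10⁷ m.
Circular speed v_c = √(μ/r) = 1319 m/s.
Escape speed v_esc = √(2μ/r) = √2 × v_c = 1865 m/s.
Δv = v_esc − v_c = 546.3 m/s.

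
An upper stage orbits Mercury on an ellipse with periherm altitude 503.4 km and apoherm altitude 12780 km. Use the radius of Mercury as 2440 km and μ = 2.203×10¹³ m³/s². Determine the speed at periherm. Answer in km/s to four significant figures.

v ≈ 3.542 km/s

r_p = 2440 + 503.4 = 2943.4 km = 2.9434×10⁶ m.
r_a = 2440 + 12780 = 15220 km = 1.5220×10⁷ m.
Semi-major axis a = (r_p + r_a)/2 = 9081.7 km = 9.082×10⁶ m.
Vis-viva: v² = μ(2/r − 1/a) = 2.203×10¹³ × (6.795×10⁻⁷ − 1.101×10⁻⁷) = 1.254×10⁷ m²/s².
v = 3542 m/s = 3.542 km/s.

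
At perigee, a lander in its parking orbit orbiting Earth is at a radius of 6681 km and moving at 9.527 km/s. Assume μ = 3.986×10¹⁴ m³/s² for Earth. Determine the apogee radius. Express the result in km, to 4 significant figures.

r_p = 6.681×10⁶ m.
Specific energy ε = v²/2 − μ/r = -1.428×10⁷ J/kg, so a = −μ/(2ε) = 1.396×10⁷ m.
The apsides satisfy r_p + r_a = 2a, so the apogee radius is 2a − r_p = 2.123×10⁷ m = 21232 km.

apogee radius ≈ 21230 km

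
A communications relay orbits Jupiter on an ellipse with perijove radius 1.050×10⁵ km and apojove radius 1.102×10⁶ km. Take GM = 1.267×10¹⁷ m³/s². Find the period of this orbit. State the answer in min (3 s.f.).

T ≈ 4360 min

Semi-major axis a = (r_p + r_a)/2 = (1.0500×10⁵ + 1.1020×10⁶)/2 = 6.0350×10⁵ km = 6.035×10⁸ m.
By Kepler's third law T = 2π√(a³/μ) = 2π × 4.165×10⁴ = 2.617×10⁵ s.
= 4362 min.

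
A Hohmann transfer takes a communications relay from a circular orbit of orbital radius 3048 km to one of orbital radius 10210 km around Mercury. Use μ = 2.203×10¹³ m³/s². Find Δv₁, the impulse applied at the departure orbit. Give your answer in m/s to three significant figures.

r₁ = 3048 km = 3.048×10⁶ m.
r₂ = 10210 km = 1.021×10⁷ m.
Transfer ellipse a_t = (r₁ + r₂)/2 = 6.629×10⁶ m.
At r₁: circular v_c1 = √(μ/r₁) = 2688 m/s; transfer-periherm v_p = √[μ(2/r₁ − 1/a_t)] = 3336 m/s.
Δv₁ = v_p − v_c1 = 648.0 m/s.

Δv ≈ 648 m/s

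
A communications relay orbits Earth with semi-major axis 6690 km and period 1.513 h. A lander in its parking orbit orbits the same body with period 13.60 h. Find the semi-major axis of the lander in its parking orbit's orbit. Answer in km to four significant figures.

Kepler's third law: a³ ∝ T², so a₂ = a₁ (T₂/T₁)^(2/3).
T₂/T₁ = 8.989, (T₂/T₁)^(2/3) = 4.323.
a₂ = 6690 × 4.323 = 28920 km.

a₂ ≈ 28920 km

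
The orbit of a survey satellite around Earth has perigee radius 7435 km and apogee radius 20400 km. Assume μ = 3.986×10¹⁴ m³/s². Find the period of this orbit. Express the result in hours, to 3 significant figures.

Semi-major axis a = (r_p + r_a)/2 = (7435.0 + 20400)/2 = 13918 km = 1.392×10⁷ m.
By Kepler's third law T = 2π√(a³/μ) = 2π × 2.601×10³ = 1.634×10⁴ s.
= 4.539 hours.

T ≈ 4.54 hours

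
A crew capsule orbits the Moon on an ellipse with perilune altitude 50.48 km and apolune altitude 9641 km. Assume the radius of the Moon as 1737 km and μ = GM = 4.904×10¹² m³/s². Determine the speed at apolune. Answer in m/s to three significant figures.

r_p = 1737 + 50.48 = 1787.5 km = 1.7875×10⁶ m.
r_a = 1737 + 9641 = 11378 km = 1.1378×10⁷ m.
Semi-major axis a = (r_p + r_a)/2 = 6582.7 km = 6.583×10⁶ m.
Vis-viva: v² = μ(2/r − 1/a) = 4.904×10¹² × (1.758×10⁻⁷ − 1.519×10⁻⁷) = 1.170×10⁵ m²/s².
v = 342.1 m/s.

v ≈ 342 m/s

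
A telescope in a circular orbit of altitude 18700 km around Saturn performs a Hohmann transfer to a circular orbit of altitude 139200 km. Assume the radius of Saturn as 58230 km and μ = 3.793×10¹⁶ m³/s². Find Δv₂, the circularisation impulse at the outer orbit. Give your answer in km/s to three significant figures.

r₁ = 58230 + 18700 = 76930 km = 7.6930×10⁷ m.
r₂ = 58230 + 139200 = 197430 km = 1.9743×10⁸ m.
Transfer ellipse a_t = (r₁ + r₂)/2 = 1.372×10⁸ m.
At r₁: circular v_c1 = √(μ/r₁) = 22200 m/s; transfer-perikrone v_p = √[μ(2/r₁ − 1/a_t)] = 26640 m/s.
At r₂: circular v_c2 = √(μ/r₂) = 13860 m/s; transfer-apokrone v_a = √[μ(2/r₂ − 1/a_t)] = 10380 m/s.
Δv₂ = v_c2 − v_a = 3481 m/s.
= 3.481 km/s.

Δv ≈ 3.48 km/s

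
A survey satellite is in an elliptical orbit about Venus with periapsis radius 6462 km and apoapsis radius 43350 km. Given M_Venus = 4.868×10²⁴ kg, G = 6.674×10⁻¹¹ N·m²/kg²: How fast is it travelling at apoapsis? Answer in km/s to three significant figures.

μ = GM = 6.674×10⁻¹¹ × 4.868×10²⁴ = 3.249×10¹⁴ m³/s².
Semi-major axis a = (r_p + r_a)/2 = 24906 km = 2.491×10⁷ m.
Vis-viva: v² = μ(2/r − 1/a) = 3.249×10¹⁴ × (4.614×10⁻⁸ − 4.015×10⁻⁸) = 1.945×10⁶ m²/s².
v = 1394 m/s = 1.394 km/s.

v ≈ 1.39 km/s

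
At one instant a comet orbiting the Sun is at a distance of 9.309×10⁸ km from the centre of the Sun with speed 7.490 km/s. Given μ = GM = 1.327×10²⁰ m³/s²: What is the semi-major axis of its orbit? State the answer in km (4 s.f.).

r = 9.309×10¹¹ m.
Specific orbital energy ε = v²/2 − μ/r = (7490)²/2 − 1.327×10²⁰/9.309×10¹¹ = -1.145×10⁸ J/kg.
Since ε = −μ/(2a), a = −μ/(2ε) = 5.795×10¹¹ m = 5.7948×10⁸ km.

a ≈ 5.795×10⁸ km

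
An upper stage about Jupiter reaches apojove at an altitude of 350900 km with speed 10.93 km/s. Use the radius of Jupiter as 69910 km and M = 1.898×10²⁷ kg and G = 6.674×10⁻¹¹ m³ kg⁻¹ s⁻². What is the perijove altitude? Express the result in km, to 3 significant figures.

μ = GM = 6.674×10⁻¹¹ × 1.898×10²⁷ = 1.267×10¹⁷ m³/s².
r_a = 69910 + 350900 = 4.2081×10⁵ km = 4.208×10⁸ m.
Specific energy ε = v²/2 − μ/r = -2.413×10⁸ J/kg, so a = −μ/(2ε) = 2.625×10⁸ m.
The apsides satisfy r_p + r_a = 2a, so the perijove radius is 2a − r_a = 1.042×10⁸ m = 1.0417×10⁵ km.
Perijove altitude = 1.0417×10⁵ − 69910 = 34264 km.

perijove altitude ≈ 34300 km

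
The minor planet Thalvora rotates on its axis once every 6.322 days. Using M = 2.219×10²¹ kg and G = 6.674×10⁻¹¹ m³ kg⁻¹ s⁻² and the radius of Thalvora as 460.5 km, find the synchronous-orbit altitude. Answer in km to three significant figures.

h_sync ≈ 9920 km

μ = GM = 6.674×10⁻¹¹ × 2.219×10²¹ = 1.481×10¹¹ m³/s².
T = 6.322 days = 5.462×10⁵ s.
A synchronous orbit has period T, so by Kepler's third law a = (μT²/4π²)^(1/3).
μT²/4π² = 1.481×10¹¹ × (5.462×10⁵)² / 39.48 = 1.119×10²¹ m³.
a = 1.038×10⁷ m = 10383 km.
Altitude h = a − R = 10383 − 460.5 = 9922.1 km.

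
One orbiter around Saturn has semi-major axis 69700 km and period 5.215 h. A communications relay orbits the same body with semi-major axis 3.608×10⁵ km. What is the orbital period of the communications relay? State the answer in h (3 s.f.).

T₂ ≈ 61.4 h

Kepler's third law: T² ∝ a³, so T₂ = T₁ (a₂/a₁)^(3/2).
a₂/a₁ = 5.176, (a₂/a₁)^(3/2) = 11.78.
T₂ = 5.215 × 11.78 = 61.42 h.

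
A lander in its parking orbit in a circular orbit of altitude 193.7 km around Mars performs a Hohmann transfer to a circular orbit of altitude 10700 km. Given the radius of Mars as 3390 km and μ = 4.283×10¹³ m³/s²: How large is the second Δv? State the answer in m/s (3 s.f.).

r₁ = 3390 + 193.7 = 3583.7 km = 3.5837×10⁶ m.
r₂ = 3390 + 10700 = 14090 km = 1.4090×10⁷ m.
Transfer ellipse a_t = (r₁ + r₂)/2 = 8.837×10⁶ m.
At r₁: circular v_c1 = √(μ/r₁) = 3457 m/s; transfer-periapsis v_p = √[μ(2/r₁ − 1/a_t)] = 4365 m/s.
At r₂: circular v_c2 = √(μ/r₂) = 1743 m/s; transfer-apoapsis v_a = √[μ(2/r₂ − 1/a_t)] = 1110 m/s.
Δv₂ = v_c2 − v_a = 633.2 m/s.

Δv ≈ 633 m/s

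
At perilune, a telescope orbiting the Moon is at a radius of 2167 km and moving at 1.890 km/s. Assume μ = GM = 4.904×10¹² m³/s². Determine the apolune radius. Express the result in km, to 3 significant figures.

apolune radius ≈ 8110 km

r_p = 2.167×10⁶ m.
Specific energy ε = v²/2 − μ/r = -4.770×10⁵ J/kg, so a = −μ/(2ε) = 5.141×10⁶ m.
The apsides satisfy r_p + r_a = 2a, so the apolune radius is 2a − r_p = 8.114×10⁶ m = 8114.2 km.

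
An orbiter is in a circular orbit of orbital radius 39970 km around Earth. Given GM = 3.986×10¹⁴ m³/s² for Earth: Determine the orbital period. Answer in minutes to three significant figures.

r = 39970 km = 3.997×10⁷ m.
Kepler's third law: T = 2π√(r³/μ) = 2π√((3.997×10⁷)³ / 3.986×10¹⁴).
r³/μ = 1.602×10⁸ s², so T = 2π × 1.266×10⁴ = 7.953×10⁴ s.
Converting: 7.953×10⁴ s ÷ 60.00 = 1325 minutes.

T ≈ 1330 minutes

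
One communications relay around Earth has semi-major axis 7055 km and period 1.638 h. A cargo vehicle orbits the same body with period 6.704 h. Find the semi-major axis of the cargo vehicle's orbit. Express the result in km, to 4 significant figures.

a₂ ≈ 18050 km

Kepler's third law: a³ ∝ T², so a₂ = a₁ (T₂/T₁)^(2/3).
T₂/T₁ = 4.093, (T₂/T₁)^(2/3) = 2.559.
a₂ = 7055 × 2.559 = 18050 km.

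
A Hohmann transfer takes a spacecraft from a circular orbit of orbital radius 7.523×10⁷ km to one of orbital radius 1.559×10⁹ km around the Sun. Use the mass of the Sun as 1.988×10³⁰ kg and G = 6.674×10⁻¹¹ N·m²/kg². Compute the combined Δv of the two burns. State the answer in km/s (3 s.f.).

Δv_total ≈ 22.4 km/s

μ = GM = 6.674×10⁻¹¹ × 1.988×10³⁰ = 1.327×10²⁰ m³/s².
r₁ = 7.523×10⁷ km = 7.523×10¹⁰ m.
r₂ = 1.559×10⁹ km = 1.559×10¹² m.
Transfer ellipse a_t = (r₁ + r₂)/2 = 8.171×10¹¹ m.
At r₁: circular v_c1 = √(μ/r₁) = 42000 m/s; transfer-perihelion v_p = √[μ(2/r₁ − 1/a_t)] = 58010 m/s.
Δv₁ = v_p − v_c1 = 16010 m/s.
At r₂: circular v_c2 = √(μ/r₂) = 9225 m/s; transfer-aphelion v_a = √[μ(2/r₂ − 1/a_t)] = 2799 m/s.
Δv₂ = v_c2 − v_a = 6426 m/s.
Total Δv = Δv₁ + Δv₂ = 22440 m/s = 22.44 km/s.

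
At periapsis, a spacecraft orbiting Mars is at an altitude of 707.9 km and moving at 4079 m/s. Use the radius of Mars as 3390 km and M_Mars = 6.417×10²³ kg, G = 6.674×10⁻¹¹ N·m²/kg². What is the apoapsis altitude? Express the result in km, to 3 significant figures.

μ = GM = 6.674×10⁻¹¹ × 6.417×10²³ = 4.283×10¹³ m³/s².
r_p = 3390 + 707.9 = 4097.9 km = 4.098×10⁶ m.
Specific energy ε = v²/2 − μ/r = -2.132×10⁶ J/kg, so a = −μ/(2ε) = 1.004×10⁷ m.
The apsides satisfy r_p + r_a = 2a, so the apoapsis radius is 2a − r_p = 1.599×10⁷ m = 15991 km.
Apoapsis altitude = 15991 − 3390 = 12601 km.

apoapsis altitude ≈ 12600 km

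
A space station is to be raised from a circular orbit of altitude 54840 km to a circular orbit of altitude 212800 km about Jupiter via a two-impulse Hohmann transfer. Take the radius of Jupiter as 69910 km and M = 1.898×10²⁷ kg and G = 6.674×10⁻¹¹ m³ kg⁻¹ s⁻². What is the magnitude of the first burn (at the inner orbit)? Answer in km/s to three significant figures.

Δv ≈ 5.67 km/s

μ = GM = 6.674×10⁻¹¹ × 1.898×10²⁷ = 1.267×10¹⁷ m³/s².
r₁ = 69910 + 54840 = 124750 km = 1.2475×10⁸ m.
r₂ = 69910 + 212800 = 282710 km = 2.8271×10⁸ m.
Transfer ellipse a_t = (r₁ + r₂)/2 = 2.037×10⁸ m.
At r₁: circular v_c1 = √(μ/r₁) = 31870 m/s; transfer-perijove v_p = √[μ(2/r₁ − 1/a_t)] = 37540 m/s.
Δv₁ = v_p − v_c1 = 5672 m/s.
= 5.672 km/s.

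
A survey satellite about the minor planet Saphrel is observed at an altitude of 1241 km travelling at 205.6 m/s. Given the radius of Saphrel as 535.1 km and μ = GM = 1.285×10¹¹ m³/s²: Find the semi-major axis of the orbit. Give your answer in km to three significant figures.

r = 535.1 + 1241 = 1776.1 km = 1.776×10⁶ m.
Vis-viva rearranged: 1/a = 2/r − v²/μ = 1.126×10⁻⁶ − 3.290×10⁻⁷ = 7.971×10⁻⁷ m⁻¹.
a = 1.255×10⁶ m = 1254.5 km.

a ≈ 1250 km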